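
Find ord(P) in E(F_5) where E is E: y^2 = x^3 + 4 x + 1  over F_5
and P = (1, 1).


Compute successive multiples of P until we hit O:
  1P = (1, 1)
  2P = (4, 1)
  3P = (0, 4)
  4P = (3, 0)
  5P = (0, 1)
  6P = (4, 4)
  7P = (1, 4)
  8P = O

ord(P) = 8


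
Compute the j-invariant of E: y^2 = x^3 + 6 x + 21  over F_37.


Delta = -16(4 a^3 + 27 b^2) mod 37 = 15
-1728 * (4 a)^3 = -1728 * (4*6)^3 mod 37 = 31
j = 31 * 15^(-1) mod 37 = 7

j = 7 (mod 37)


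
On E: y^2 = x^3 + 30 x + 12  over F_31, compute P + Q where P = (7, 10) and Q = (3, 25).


P != Q, so use the chord formula.
s = (y2 - y1) / (x2 - x1) = (15) / (27) mod 31 = 4
x3 = s^2 - x1 - x2 mod 31 = 4^2 - 7 - 3 = 6
y3 = s (x1 - x3) - y1 mod 31 = 4 * (7 - 6) - 10 = 25

P + Q = (6, 25)


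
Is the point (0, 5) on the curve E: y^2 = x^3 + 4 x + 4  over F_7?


Check whether y^2 = x^3 + 4 x + 4 (mod 7) for (x, y) = (0, 5).
LHS: y^2 = 5^2 mod 7 = 4
RHS: x^3 + 4 x + 4 = 0^3 + 4*0 + 4 mod 7 = 4
LHS = RHS

Yes, on the curve


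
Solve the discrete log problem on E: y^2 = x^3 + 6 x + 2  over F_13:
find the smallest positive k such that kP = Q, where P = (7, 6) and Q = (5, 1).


Enumerate multiples of P until we hit Q = (5, 1):
  1P = (7, 6)
  2P = (8, 4)
  3P = (2, 10)
  4P = (1, 10)
  5P = (4, 5)
  6P = (5, 12)
  7P = (10, 3)
  8P = (10, 10)
  9P = (5, 1)
Match found at i = 9.

k = 9


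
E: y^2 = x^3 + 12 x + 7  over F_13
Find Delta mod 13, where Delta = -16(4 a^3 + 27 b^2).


4 a^3 + 27 b^2 = 4*12^3 + 27*7^2 = 6912 + 1323 = 8235
Delta = -16 * (8235) = -131760
Delta mod 13 = 8

Delta = 8 (mod 13)


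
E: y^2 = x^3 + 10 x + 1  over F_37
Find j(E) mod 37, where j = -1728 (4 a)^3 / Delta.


Delta = -16(4 a^3 + 27 b^2) mod 37 = 22
-1728 * (4 a)^3 = -1728 * (4*10)^3 mod 37 = 1
j = 1 * 22^(-1) mod 37 = 32

j = 32 (mod 37)


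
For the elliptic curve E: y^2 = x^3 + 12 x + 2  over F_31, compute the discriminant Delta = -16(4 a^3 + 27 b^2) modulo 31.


4 a^3 + 27 b^2 = 4*12^3 + 27*2^2 = 6912 + 108 = 7020
Delta = -16 * (7020) = -112320
Delta mod 31 = 24

Delta = 24 (mod 31)


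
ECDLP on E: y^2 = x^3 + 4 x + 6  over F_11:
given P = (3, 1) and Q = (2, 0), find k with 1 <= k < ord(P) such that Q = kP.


Enumerate multiples of P until we hit Q = (2, 0):
  1P = (3, 1)
  2P = (6, 2)
  3P = (7, 5)
  4P = (2, 0)
Match found at i = 4.

k = 4


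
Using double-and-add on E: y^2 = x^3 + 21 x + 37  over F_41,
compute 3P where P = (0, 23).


k = 3 = 11_2 (binary, LSB first: 11)
Double-and-add from P = (0, 23):
  bit 0 = 1: acc = O + (0, 23) = (0, 23)
  bit 1 = 1: acc = (0, 23) + (16, 0) = (0, 18)

3P = (0, 18)


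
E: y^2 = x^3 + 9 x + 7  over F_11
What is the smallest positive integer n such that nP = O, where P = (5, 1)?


Compute successive multiples of P until we hit O:
  1P = (5, 1)
  2P = (5, 10)
  3P = O

ord(P) = 3


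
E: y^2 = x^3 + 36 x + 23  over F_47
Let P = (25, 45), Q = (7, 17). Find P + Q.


P != Q, so use the chord formula.
s = (y2 - y1) / (x2 - x1) = (19) / (29) mod 47 = 12
x3 = s^2 - x1 - x2 mod 47 = 12^2 - 25 - 7 = 18
y3 = s (x1 - x3) - y1 mod 47 = 12 * (25 - 18) - 45 = 39

P + Q = (18, 39)


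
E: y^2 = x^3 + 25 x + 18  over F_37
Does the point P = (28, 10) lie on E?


Check whether y^2 = x^3 + 25 x + 18 (mod 37) for (x, y) = (28, 10).
LHS: y^2 = 10^2 mod 37 = 26
RHS: x^3 + 25 x + 18 = 28^3 + 25*28 + 18 mod 37 = 26
LHS = RHS

Yes, on the curve


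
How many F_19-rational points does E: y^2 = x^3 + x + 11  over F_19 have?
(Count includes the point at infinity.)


For each x in F_19, count y with y^2 = x^3 + 1 x + 11 mod 19:
  x = 0: RHS = 11, y in [7, 12]  -> 2 point(s)
  x = 6: RHS = 5, y in [9, 10]  -> 2 point(s)
  x = 7: RHS = 0, y in [0]  -> 1 point(s)
  x = 11: RHS = 4, y in [2, 17]  -> 2 point(s)
  x = 13: RHS = 17, y in [6, 13]  -> 2 point(s)
  x = 15: RHS = 0, y in [0]  -> 1 point(s)
  x = 16: RHS = 0, y in [0]  -> 1 point(s)
  x = 17: RHS = 1, y in [1, 18]  -> 2 point(s)
  x = 18: RHS = 9, y in [3, 16]  -> 2 point(s)
Affine points: 15. Add the point at infinity: total = 16.

#E(F_19) = 16


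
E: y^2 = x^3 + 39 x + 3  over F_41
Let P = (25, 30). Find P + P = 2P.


Doubling: s = (3 x1^2 + a) / (2 y1)
s = (3*25^2 + 39) / (2*30) mod 41 = 36
x3 = s^2 - 2 x1 mod 41 = 36^2 - 2*25 = 16
y3 = s (x1 - x3) - y1 mod 41 = 36 * (25 - 16) - 30 = 7

2P = (16, 7)


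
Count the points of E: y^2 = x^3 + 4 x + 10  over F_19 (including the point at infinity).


For each x in F_19, count y with y^2 = x^3 + 4 x + 10 mod 19:
  x = 2: RHS = 7, y in [8, 11]  -> 2 point(s)
  x = 3: RHS = 11, y in [7, 12]  -> 2 point(s)
  x = 7: RHS = 1, y in [1, 18]  -> 2 point(s)
  x = 10: RHS = 5, y in [9, 10]  -> 2 point(s)
  x = 11: RHS = 17, y in [6, 13]  -> 2 point(s)
  x = 12: RHS = 0, y in [0]  -> 1 point(s)
  x = 13: RHS = 17, y in [6, 13]  -> 2 point(s)
  x = 14: RHS = 17, y in [6, 13]  -> 2 point(s)
  x = 15: RHS = 6, y in [5, 14]  -> 2 point(s)
  x = 16: RHS = 9, y in [3, 16]  -> 2 point(s)
  x = 18: RHS = 5, y in [9, 10]  -> 2 point(s)
Affine points: 21. Add the point at infinity: total = 22.

#E(F_19) = 22


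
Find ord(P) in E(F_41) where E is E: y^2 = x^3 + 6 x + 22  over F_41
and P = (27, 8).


Compute successive multiples of P until we hit O:
  1P = (27, 8)
  2P = (27, 33)
  3P = O

ord(P) = 3


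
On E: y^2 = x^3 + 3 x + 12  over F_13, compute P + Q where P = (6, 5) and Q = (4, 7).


P != Q, so use the chord formula.
s = (y2 - y1) / (x2 - x1) = (2) / (11) mod 13 = 12
x3 = s^2 - x1 - x2 mod 13 = 12^2 - 6 - 4 = 4
y3 = s (x1 - x3) - y1 mod 13 = 12 * (6 - 4) - 5 = 6

P + Q = (4, 6)


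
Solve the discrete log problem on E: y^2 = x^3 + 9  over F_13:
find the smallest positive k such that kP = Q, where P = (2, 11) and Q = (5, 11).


Enumerate multiples of P until we hit Q = (5, 11):
  1P = (2, 11)
  2P = (5, 11)
Match found at i = 2.

k = 2


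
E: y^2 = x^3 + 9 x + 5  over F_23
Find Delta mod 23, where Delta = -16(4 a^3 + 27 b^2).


4 a^3 + 27 b^2 = 4*9^3 + 27*5^2 = 2916 + 675 = 3591
Delta = -16 * (3591) = -57456
Delta mod 23 = 21

Delta = 21 (mod 23)


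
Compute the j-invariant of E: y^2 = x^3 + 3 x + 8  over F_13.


Delta = -16(4 a^3 + 27 b^2) mod 13 = 4
-1728 * (4 a)^3 = -1728 * (4*3)^3 mod 13 = 12
j = 12 * 4^(-1) mod 13 = 3

j = 3 (mod 13)


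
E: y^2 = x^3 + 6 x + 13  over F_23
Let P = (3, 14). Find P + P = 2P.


Doubling: s = (3 x1^2 + a) / (2 y1)
s = (3*3^2 + 6) / (2*14) mod 23 = 2
x3 = s^2 - 2 x1 mod 23 = 2^2 - 2*3 = 21
y3 = s (x1 - x3) - y1 mod 23 = 2 * (3 - 21) - 14 = 19

2P = (21, 19)


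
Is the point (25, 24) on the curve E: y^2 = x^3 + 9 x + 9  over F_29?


Check whether y^2 = x^3 + 9 x + 9 (mod 29) for (x, y) = (25, 24).
LHS: y^2 = 24^2 mod 29 = 25
RHS: x^3 + 9 x + 9 = 25^3 + 9*25 + 9 mod 29 = 25
LHS = RHS

Yes, on the curve


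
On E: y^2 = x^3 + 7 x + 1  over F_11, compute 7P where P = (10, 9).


k = 7 = 111_2 (binary, LSB first: 111)
Double-and-add from P = (10, 9):
  bit 0 = 1: acc = O + (10, 9) = (10, 9)
  bit 1 = 1: acc = (10, 9) + (0, 10) = (2, 10)
  bit 2 = 1: acc = (2, 10) + (4, 4) = (3, 4)

7P = (3, 4)


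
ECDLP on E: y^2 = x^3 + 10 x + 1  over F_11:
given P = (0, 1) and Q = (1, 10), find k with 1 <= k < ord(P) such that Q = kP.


Enumerate multiples of P until we hit Q = (1, 10):
  1P = (0, 1)
  2P = (3, 6)
  3P = (1, 1)
  4P = (10, 10)
  5P = (5, 0)
  6P = (10, 1)
  7P = (1, 10)
Match found at i = 7.

k = 7


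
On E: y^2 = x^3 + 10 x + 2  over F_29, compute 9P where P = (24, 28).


k = 9 = 1001_2 (binary, LSB first: 1001)
Double-and-add from P = (24, 28):
  bit 0 = 1: acc = O + (24, 28) = (24, 28)
  bit 1 = 0: acc unchanged = (24, 28)
  bit 2 = 0: acc unchanged = (24, 28)
  bit 3 = 1: acc = (24, 28) + (3, 28) = (2, 1)

9P = (2, 1)


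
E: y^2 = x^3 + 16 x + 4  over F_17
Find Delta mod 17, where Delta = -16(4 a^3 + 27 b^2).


4 a^3 + 27 b^2 = 4*16^3 + 27*4^2 = 16384 + 432 = 16816
Delta = -16 * (16816) = -269056
Delta mod 17 = 3

Delta = 3 (mod 17)


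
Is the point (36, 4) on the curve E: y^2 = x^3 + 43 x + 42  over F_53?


Check whether y^2 = x^3 + 43 x + 42 (mod 53) for (x, y) = (36, 4).
LHS: y^2 = 4^2 mod 53 = 16
RHS: x^3 + 43 x + 42 = 36^3 + 43*36 + 42 mod 53 = 16
LHS = RHS

Yes, on the curve


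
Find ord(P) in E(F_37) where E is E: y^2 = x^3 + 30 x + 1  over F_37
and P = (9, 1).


Compute successive multiples of P until we hit O:
  1P = (9, 1)
  2P = (31, 30)
  3P = (6, 8)
  4P = (11, 16)
  5P = (27, 12)
  6P = (4, 0)
  7P = (27, 25)
  8P = (11, 21)
  ... (continuing to 12P)
  12P = O

ord(P) = 12


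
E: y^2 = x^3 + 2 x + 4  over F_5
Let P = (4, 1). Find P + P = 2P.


Doubling: s = (3 x1^2 + a) / (2 y1)
s = (3*4^2 + 2) / (2*1) mod 5 = 0
x3 = s^2 - 2 x1 mod 5 = 0^2 - 2*4 = 2
y3 = s (x1 - x3) - y1 mod 5 = 0 * (4 - 2) - 1 = 4

2P = (2, 4)


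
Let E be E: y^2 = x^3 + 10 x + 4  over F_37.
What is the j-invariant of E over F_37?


Delta = -16(4 a^3 + 27 b^2) mod 37 = 17
-1728 * (4 a)^3 = -1728 * (4*10)^3 mod 37 = 1
j = 1 * 17^(-1) mod 37 = 24

j = 24 (mod 37)


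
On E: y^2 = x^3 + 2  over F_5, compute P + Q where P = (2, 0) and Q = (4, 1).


P != Q, so use the chord formula.
s = (y2 - y1) / (x2 - x1) = (1) / (2) mod 5 = 3
x3 = s^2 - x1 - x2 mod 5 = 3^2 - 2 - 4 = 3
y3 = s (x1 - x3) - y1 mod 5 = 3 * (2 - 3) - 0 = 2

P + Q = (3, 2)


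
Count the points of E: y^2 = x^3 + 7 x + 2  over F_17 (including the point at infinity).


For each x in F_17, count y with y^2 = x^3 + 7 x + 2 mod 17:
  x = 0: RHS = 2, y in [6, 11]  -> 2 point(s)
  x = 3: RHS = 16, y in [4, 13]  -> 2 point(s)
  x = 4: RHS = 9, y in [3, 14]  -> 2 point(s)
  x = 5: RHS = 9, y in [3, 14]  -> 2 point(s)
  x = 8: RHS = 9, y in [3, 14]  -> 2 point(s)
  x = 10: RHS = 1, y in [1, 16]  -> 2 point(s)
  x = 11: RHS = 16, y in [4, 13]  -> 2 point(s)
Affine points: 14. Add the point at infinity: total = 15.

#E(F_17) = 15


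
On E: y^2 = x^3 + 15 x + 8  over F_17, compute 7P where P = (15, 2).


k = 7 = 111_2 (binary, LSB first: 111)
Double-and-add from P = (15, 2):
  bit 0 = 1: acc = O + (15, 2) = (15, 2)
  bit 1 = 1: acc = (15, 2) + (6, 12) = (5, 2)
  bit 2 = 1: acc = (5, 2) + (14, 15) = (11, 12)

7P = (11, 12)


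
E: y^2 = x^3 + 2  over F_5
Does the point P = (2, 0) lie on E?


Check whether y^2 = x^3 + 0 x + 2 (mod 5) for (x, y) = (2, 0).
LHS: y^2 = 0^2 mod 5 = 0
RHS: x^3 + 0 x + 2 = 2^3 + 0*2 + 2 mod 5 = 0
LHS = RHS

Yes, on the curve


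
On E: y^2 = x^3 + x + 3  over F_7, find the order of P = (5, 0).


Compute successive multiples of P until we hit O:
  1P = (5, 0)
  2P = O

ord(P) = 2


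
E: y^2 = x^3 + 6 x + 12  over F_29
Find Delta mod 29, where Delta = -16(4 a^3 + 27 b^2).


4 a^3 + 27 b^2 = 4*6^3 + 27*12^2 = 864 + 3888 = 4752
Delta = -16 * (4752) = -76032
Delta mod 29 = 6

Delta = 6 (mod 29)


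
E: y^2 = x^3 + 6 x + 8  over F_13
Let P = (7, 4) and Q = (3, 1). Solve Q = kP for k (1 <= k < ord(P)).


Enumerate multiples of P until we hit Q = (3, 1):
  1P = (7, 4)
  2P = (3, 1)
Match found at i = 2.

k = 2


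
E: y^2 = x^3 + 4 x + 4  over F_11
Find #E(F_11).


For each x in F_11, count y with y^2 = x^3 + 4 x + 4 mod 11:
  x = 0: RHS = 4, y in [2, 9]  -> 2 point(s)
  x = 1: RHS = 9, y in [3, 8]  -> 2 point(s)
  x = 2: RHS = 9, y in [3, 8]  -> 2 point(s)
  x = 7: RHS = 1, y in [1, 10]  -> 2 point(s)
  x = 8: RHS = 9, y in [3, 8]  -> 2 point(s)
Affine points: 10. Add the point at infinity: total = 11.

#E(F_11) = 11


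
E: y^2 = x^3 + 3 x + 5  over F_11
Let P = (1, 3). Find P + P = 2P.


Doubling: s = (3 x1^2 + a) / (2 y1)
s = (3*1^2 + 3) / (2*3) mod 11 = 1
x3 = s^2 - 2 x1 mod 11 = 1^2 - 2*1 = 10
y3 = s (x1 - x3) - y1 mod 11 = 1 * (1 - 10) - 3 = 10

2P = (10, 10)


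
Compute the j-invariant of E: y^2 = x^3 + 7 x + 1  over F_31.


Delta = -16(4 a^3 + 27 b^2) mod 31 = 29
-1728 * (4 a)^3 = -1728 * (4*7)^3 mod 31 = 1
j = 1 * 29^(-1) mod 31 = 15

j = 15 (mod 31)


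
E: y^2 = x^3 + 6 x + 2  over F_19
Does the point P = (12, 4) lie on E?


Check whether y^2 = x^3 + 6 x + 2 (mod 19) for (x, y) = (12, 4).
LHS: y^2 = 4^2 mod 19 = 16
RHS: x^3 + 6 x + 2 = 12^3 + 6*12 + 2 mod 19 = 16
LHS = RHS

Yes, on the curve


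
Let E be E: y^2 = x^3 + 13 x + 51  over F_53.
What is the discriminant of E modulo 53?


4 a^3 + 27 b^2 = 4*13^3 + 27*51^2 = 8788 + 70227 = 79015
Delta = -16 * (79015) = -1264240
Delta mod 53 = 22

Delta = 22 (mod 53)


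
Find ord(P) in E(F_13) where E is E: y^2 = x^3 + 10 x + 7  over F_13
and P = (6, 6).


Compute successive multiples of P until we hit O:
  1P = (6, 6)
  2P = (2, 3)
  3P = (8, 12)
  4P = (8, 1)
  5P = (2, 10)
  6P = (6, 7)
  7P = O

ord(P) = 7


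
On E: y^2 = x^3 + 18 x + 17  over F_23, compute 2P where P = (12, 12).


k = 2 = 10_2 (binary, LSB first: 01)
Double-and-add from P = (12, 12):
  bit 0 = 0: acc unchanged = O
  bit 1 = 1: acc = O + (7, 7) = (7, 7)

2P = (7, 7)


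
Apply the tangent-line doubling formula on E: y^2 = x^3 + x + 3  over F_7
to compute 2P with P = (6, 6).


Doubling: s = (3 x1^2 + a) / (2 y1)
s = (3*6^2 + 1) / (2*6) mod 7 = 5
x3 = s^2 - 2 x1 mod 7 = 5^2 - 2*6 = 6
y3 = s (x1 - x3) - y1 mod 7 = 5 * (6 - 6) - 6 = 1

2P = (6, 1)


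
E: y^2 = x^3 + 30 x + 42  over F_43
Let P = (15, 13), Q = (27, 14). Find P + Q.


P != Q, so use the chord formula.
s = (y2 - y1) / (x2 - x1) = (1) / (12) mod 43 = 18
x3 = s^2 - x1 - x2 mod 43 = 18^2 - 15 - 27 = 24
y3 = s (x1 - x3) - y1 mod 43 = 18 * (15 - 24) - 13 = 40

P + Q = (24, 40)


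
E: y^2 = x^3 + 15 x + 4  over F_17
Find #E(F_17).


For each x in F_17, count y with y^2 = x^3 + 15 x + 4 mod 17:
  x = 0: RHS = 4, y in [2, 15]  -> 2 point(s)
  x = 2: RHS = 8, y in [5, 12]  -> 2 point(s)
  x = 3: RHS = 8, y in [5, 12]  -> 2 point(s)
  x = 4: RHS = 9, y in [3, 14]  -> 2 point(s)
  x = 5: RHS = 0, y in [0]  -> 1 point(s)
  x = 6: RHS = 4, y in [2, 15]  -> 2 point(s)
  x = 9: RHS = 1, y in [1, 16]  -> 2 point(s)
  x = 10: RHS = 15, y in [7, 10]  -> 2 point(s)
  x = 11: RHS = 4, y in [2, 15]  -> 2 point(s)
  x = 12: RHS = 8, y in [5, 12]  -> 2 point(s)
  x = 13: RHS = 16, y in [4, 13]  -> 2 point(s)
  x = 14: RHS = 0, y in [0]  -> 1 point(s)
  x = 15: RHS = 0, y in [0]  -> 1 point(s)
Affine points: 23. Add the point at infinity: total = 24.

#E(F_17) = 24


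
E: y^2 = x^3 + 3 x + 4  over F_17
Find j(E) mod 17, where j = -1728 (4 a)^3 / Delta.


Delta = -16(4 a^3 + 27 b^2) mod 17 = 13
-1728 * (4 a)^3 = -1728 * (4*3)^3 mod 17 = 15
j = 15 * 13^(-1) mod 17 = 9

j = 9 (mod 17)


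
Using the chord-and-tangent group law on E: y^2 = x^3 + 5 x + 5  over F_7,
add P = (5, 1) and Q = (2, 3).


P != Q, so use the chord formula.
s = (y2 - y1) / (x2 - x1) = (2) / (4) mod 7 = 4
x3 = s^2 - x1 - x2 mod 7 = 4^2 - 5 - 2 = 2
y3 = s (x1 - x3) - y1 mod 7 = 4 * (5 - 2) - 1 = 4

P + Q = (2, 4)


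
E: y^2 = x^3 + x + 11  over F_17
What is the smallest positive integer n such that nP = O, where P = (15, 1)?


Compute successive multiples of P until we hit O:
  1P = (15, 1)
  2P = (8, 2)
  3P = (2, 2)
  4P = (16, 3)
  5P = (7, 15)
  6P = (14, 10)
  7P = (1, 9)
  8P = (10, 1)
  ... (continuing to 20P)
  20P = O

ord(P) = 20


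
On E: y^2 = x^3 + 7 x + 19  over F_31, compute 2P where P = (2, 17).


Doubling: s = (3 x1^2 + a) / (2 y1)
s = (3*2^2 + 7) / (2*17) mod 31 = 27
x3 = s^2 - 2 x1 mod 31 = 27^2 - 2*2 = 12
y3 = s (x1 - x3) - y1 mod 31 = 27 * (2 - 12) - 17 = 23

2P = (12, 23)


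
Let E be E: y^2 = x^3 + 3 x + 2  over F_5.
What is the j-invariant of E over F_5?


Delta = -16(4 a^3 + 27 b^2) mod 5 = 4
-1728 * (4 a)^3 = -1728 * (4*3)^3 mod 5 = 1
j = 1 * 4^(-1) mod 5 = 4

j = 4 (mod 5)


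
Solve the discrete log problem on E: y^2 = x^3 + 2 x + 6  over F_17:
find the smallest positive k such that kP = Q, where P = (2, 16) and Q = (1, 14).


Enumerate multiples of P until we hit Q = (1, 14):
  1P = (2, 16)
  2P = (11, 13)
  3P = (6, 8)
  4P = (13, 6)
  5P = (1, 14)
Match found at i = 5.

k = 5


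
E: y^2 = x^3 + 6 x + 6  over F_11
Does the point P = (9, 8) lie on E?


Check whether y^2 = x^3 + 6 x + 6 (mod 11) for (x, y) = (9, 8).
LHS: y^2 = 8^2 mod 11 = 9
RHS: x^3 + 6 x + 6 = 9^3 + 6*9 + 6 mod 11 = 8
LHS != RHS

No, not on the curve


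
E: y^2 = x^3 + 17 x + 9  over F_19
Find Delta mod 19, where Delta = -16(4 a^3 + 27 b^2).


4 a^3 + 27 b^2 = 4*17^3 + 27*9^2 = 19652 + 2187 = 21839
Delta = -16 * (21839) = -349424
Delta mod 19 = 5

Delta = 5 (mod 19)


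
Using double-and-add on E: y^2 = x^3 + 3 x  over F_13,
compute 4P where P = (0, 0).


k = 4 = 100_2 (binary, LSB first: 001)
Double-and-add from P = (0, 0):
  bit 0 = 0: acc unchanged = O
  bit 1 = 0: acc unchanged = O
  bit 2 = 1: acc = O + O = O

4P = O


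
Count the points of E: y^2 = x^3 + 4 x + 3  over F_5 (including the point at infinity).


For each x in F_5, count y with y^2 = x^3 + 4 x + 3 mod 5:
  x = 2: RHS = 4, y in [2, 3]  -> 2 point(s)
Affine points: 2. Add the point at infinity: total = 3.

#E(F_5) = 3


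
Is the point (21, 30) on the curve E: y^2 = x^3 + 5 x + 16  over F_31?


Check whether y^2 = x^3 + 5 x + 16 (mod 31) for (x, y) = (21, 30).
LHS: y^2 = 30^2 mod 31 = 1
RHS: x^3 + 5 x + 16 = 21^3 + 5*21 + 16 mod 31 = 20
LHS != RHS

No, not on the curve


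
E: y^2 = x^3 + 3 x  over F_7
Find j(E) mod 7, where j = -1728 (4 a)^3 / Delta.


Delta = -16(4 a^3 + 27 b^2) mod 7 = 1
-1728 * (4 a)^3 = -1728 * (4*3)^3 mod 7 = 6
j = 6 * 1^(-1) mod 7 = 6

j = 6 (mod 7)


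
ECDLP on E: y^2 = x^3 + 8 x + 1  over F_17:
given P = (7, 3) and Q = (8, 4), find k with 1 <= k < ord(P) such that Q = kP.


Enumerate multiples of P until we hit Q = (8, 4):
  1P = (7, 3)
  2P = (5, 9)
  3P = (14, 1)
  4P = (11, 3)
  5P = (16, 14)
  6P = (2, 5)
  7P = (0, 1)
  8P = (8, 4)
Match found at i = 8.

k = 8


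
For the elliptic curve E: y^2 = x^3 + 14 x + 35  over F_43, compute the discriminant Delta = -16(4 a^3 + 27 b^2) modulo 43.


4 a^3 + 27 b^2 = 4*14^3 + 27*35^2 = 10976 + 33075 = 44051
Delta = -16 * (44051) = -704816
Delta mod 43 = 40

Delta = 40 (mod 43)


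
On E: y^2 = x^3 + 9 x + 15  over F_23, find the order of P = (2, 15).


Compute successive multiples of P until we hit O:
  1P = (2, 15)
  2P = (5, 22)
  3P = (1, 18)
  4P = (6, 20)
  5P = (18, 11)
  6P = (16, 0)
  7P = (18, 12)
  8P = (6, 3)
  ... (continuing to 12P)
  12P = O

ord(P) = 12


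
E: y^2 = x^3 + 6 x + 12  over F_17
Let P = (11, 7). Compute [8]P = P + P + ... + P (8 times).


k = 8 = 1000_2 (binary, LSB first: 0001)
Double-and-add from P = (11, 7):
  bit 0 = 0: acc unchanged = O
  bit 1 = 0: acc unchanged = O
  bit 2 = 0: acc unchanged = O
  bit 3 = 1: acc = O + (11, 10) = (11, 10)

8P = (11, 10)


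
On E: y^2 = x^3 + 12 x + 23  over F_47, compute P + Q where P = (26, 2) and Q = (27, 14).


P != Q, so use the chord formula.
s = (y2 - y1) / (x2 - x1) = (12) / (1) mod 47 = 12
x3 = s^2 - x1 - x2 mod 47 = 12^2 - 26 - 27 = 44
y3 = s (x1 - x3) - y1 mod 47 = 12 * (26 - 44) - 2 = 17

P + Q = (44, 17)


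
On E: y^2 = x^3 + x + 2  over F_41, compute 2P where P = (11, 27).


Doubling: s = (3 x1^2 + a) / (2 y1)
s = (3*11^2 + 1) / (2*27) mod 41 = 28
x3 = s^2 - 2 x1 mod 41 = 28^2 - 2*11 = 24
y3 = s (x1 - x3) - y1 mod 41 = 28 * (11 - 24) - 27 = 19

2P = (24, 19)


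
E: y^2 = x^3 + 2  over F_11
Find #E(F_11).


For each x in F_11, count y with y^2 = x^3 + 0 x + 2 mod 11:
  x = 1: RHS = 3, y in [5, 6]  -> 2 point(s)
  x = 4: RHS = 0, y in [0]  -> 1 point(s)
  x = 6: RHS = 9, y in [3, 8]  -> 2 point(s)
  x = 7: RHS = 4, y in [2, 9]  -> 2 point(s)
  x = 9: RHS = 5, y in [4, 7]  -> 2 point(s)
  x = 10: RHS = 1, y in [1, 10]  -> 2 point(s)
Affine points: 11. Add the point at infinity: total = 12.

#E(F_11) = 12


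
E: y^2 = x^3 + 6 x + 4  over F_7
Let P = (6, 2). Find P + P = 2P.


Doubling: s = (3 x1^2 + a) / (2 y1)
s = (3*6^2 + 6) / (2*2) mod 7 = 4
x3 = s^2 - 2 x1 mod 7 = 4^2 - 2*6 = 4
y3 = s (x1 - x3) - y1 mod 7 = 4 * (6 - 4) - 2 = 6

2P = (4, 6)


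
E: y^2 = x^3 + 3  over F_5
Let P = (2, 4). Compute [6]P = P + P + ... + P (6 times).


k = 6 = 110_2 (binary, LSB first: 011)
Double-and-add from P = (2, 4):
  bit 0 = 0: acc unchanged = O
  bit 1 = 1: acc = O + (2, 1) = (2, 1)
  bit 2 = 1: acc = (2, 1) + (2, 4) = O

6P = O


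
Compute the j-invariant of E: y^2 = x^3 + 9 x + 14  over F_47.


Delta = -16(4 a^3 + 27 b^2) mod 47 = 37
-1728 * (4 a)^3 = -1728 * (4*9)^3 mod 47 = 23
j = 23 * 37^(-1) mod 47 = 40

j = 40 (mod 47)


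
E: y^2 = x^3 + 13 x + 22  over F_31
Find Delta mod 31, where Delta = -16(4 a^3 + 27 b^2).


4 a^3 + 27 b^2 = 4*13^3 + 27*22^2 = 8788 + 13068 = 21856
Delta = -16 * (21856) = -349696
Delta mod 31 = 15

Delta = 15 (mod 31)


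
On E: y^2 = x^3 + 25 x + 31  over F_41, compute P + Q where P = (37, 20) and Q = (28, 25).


P != Q, so use the chord formula.
s = (y2 - y1) / (x2 - x1) = (5) / (32) mod 41 = 4
x3 = s^2 - x1 - x2 mod 41 = 4^2 - 37 - 28 = 33
y3 = s (x1 - x3) - y1 mod 41 = 4 * (37 - 33) - 20 = 37

P + Q = (33, 37)


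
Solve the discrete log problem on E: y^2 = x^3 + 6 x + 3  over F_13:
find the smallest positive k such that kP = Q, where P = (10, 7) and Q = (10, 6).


Enumerate multiples of P until we hit Q = (10, 6):
  1P = (10, 7)
  2P = (3, 3)
  3P = (12, 3)
  4P = (8, 2)
  5P = (11, 10)
  6P = (1, 7)
  7P = (2, 6)
  8P = (0, 4)
  9P = (4, 0)
  10P = (0, 9)
  11P = (2, 7)
  12P = (1, 6)
  13P = (11, 3)
  14P = (8, 11)
  15P = (12, 10)
  16P = (3, 10)
  17P = (10, 6)
Match found at i = 17.

k = 17


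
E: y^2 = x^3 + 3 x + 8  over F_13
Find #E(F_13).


For each x in F_13, count y with y^2 = x^3 + 3 x + 8 mod 13:
  x = 1: RHS = 12, y in [5, 8]  -> 2 point(s)
  x = 2: RHS = 9, y in [3, 10]  -> 2 point(s)
  x = 9: RHS = 10, y in [6, 7]  -> 2 point(s)
  x = 12: RHS = 4, y in [2, 11]  -> 2 point(s)
Affine points: 8. Add the point at infinity: total = 9.

#E(F_13) = 9


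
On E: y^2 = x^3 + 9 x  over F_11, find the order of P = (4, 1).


Compute successive multiples of P until we hit O:
  1P = (4, 1)
  2P = (4, 10)
  3P = O

ord(P) = 3


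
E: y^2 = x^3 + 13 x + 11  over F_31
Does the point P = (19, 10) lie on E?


Check whether y^2 = x^3 + 13 x + 11 (mod 31) for (x, y) = (19, 10).
LHS: y^2 = 10^2 mod 31 = 7
RHS: x^3 + 13 x + 11 = 19^3 + 13*19 + 11 mod 31 = 18
LHS != RHS

No, not on the curve


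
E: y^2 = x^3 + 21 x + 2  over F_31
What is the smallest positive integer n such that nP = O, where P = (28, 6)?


Compute successive multiples of P until we hit O:
  1P = (28, 6)
  2P = (22, 18)
  3P = (16, 1)
  4P = (27, 28)
  5P = (26, 12)
  6P = (17, 23)
  7P = (24, 16)
  8P = (24, 15)
  ... (continuing to 15P)
  15P = O

ord(P) = 15


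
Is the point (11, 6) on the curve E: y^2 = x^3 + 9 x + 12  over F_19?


Check whether y^2 = x^3 + 9 x + 12 (mod 19) for (x, y) = (11, 6).
LHS: y^2 = 6^2 mod 19 = 17
RHS: x^3 + 9 x + 12 = 11^3 + 9*11 + 12 mod 19 = 17
LHS = RHS

Yes, on the curve


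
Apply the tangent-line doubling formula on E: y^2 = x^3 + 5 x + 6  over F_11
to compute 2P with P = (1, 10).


Doubling: s = (3 x1^2 + a) / (2 y1)
s = (3*1^2 + 5) / (2*10) mod 11 = 7
x3 = s^2 - 2 x1 mod 11 = 7^2 - 2*1 = 3
y3 = s (x1 - x3) - y1 mod 11 = 7 * (1 - 3) - 10 = 9

2P = (3, 9)


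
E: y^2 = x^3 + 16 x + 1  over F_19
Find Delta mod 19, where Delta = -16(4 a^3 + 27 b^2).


4 a^3 + 27 b^2 = 4*16^3 + 27*1^2 = 16384 + 27 = 16411
Delta = -16 * (16411) = -262576
Delta mod 19 = 4

Delta = 4 (mod 19)


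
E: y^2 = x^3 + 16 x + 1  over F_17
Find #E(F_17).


For each x in F_17, count y with y^2 = x^3 + 16 x + 1 mod 17:
  x = 0: RHS = 1, y in [1, 16]  -> 2 point(s)
  x = 1: RHS = 1, y in [1, 16]  -> 2 point(s)
  x = 3: RHS = 8, y in [5, 12]  -> 2 point(s)
  x = 5: RHS = 2, y in [6, 11]  -> 2 point(s)
  x = 12: RHS = 0, y in [0]  -> 1 point(s)
  x = 13: RHS = 9, y in [3, 14]  -> 2 point(s)
  x = 16: RHS = 1, y in [1, 16]  -> 2 point(s)
Affine points: 13. Add the point at infinity: total = 14.

#E(F_17) = 14


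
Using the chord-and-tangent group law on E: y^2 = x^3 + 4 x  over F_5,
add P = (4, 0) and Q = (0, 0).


P != Q, so use the chord formula.
s = (y2 - y1) / (x2 - x1) = (0) / (1) mod 5 = 0
x3 = s^2 - x1 - x2 mod 5 = 0^2 - 4 - 0 = 1
y3 = s (x1 - x3) - y1 mod 5 = 0 * (4 - 1) - 0 = 0

P + Q = (1, 0)


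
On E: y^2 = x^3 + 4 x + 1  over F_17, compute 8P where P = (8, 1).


k = 8 = 1000_2 (binary, LSB first: 0001)
Double-and-add from P = (8, 1):
  bit 0 = 0: acc unchanged = O
  bit 1 = 0: acc unchanged = O
  bit 2 = 0: acc unchanged = O
  bit 3 = 1: acc = O + (10, 15) = (10, 15)

8P = (10, 15)


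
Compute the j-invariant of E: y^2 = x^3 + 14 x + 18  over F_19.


Delta = -16(4 a^3 + 27 b^2) mod 19 = 6
-1728 * (4 a)^3 = -1728 * (4*14)^3 mod 19 = 18
j = 18 * 6^(-1) mod 19 = 3

j = 3 (mod 19)


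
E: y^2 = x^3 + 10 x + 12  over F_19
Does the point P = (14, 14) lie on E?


Check whether y^2 = x^3 + 10 x + 12 (mod 19) for (x, y) = (14, 14).
LHS: y^2 = 14^2 mod 19 = 6
RHS: x^3 + 10 x + 12 = 14^3 + 10*14 + 12 mod 19 = 8
LHS != RHS

No, not on the curve


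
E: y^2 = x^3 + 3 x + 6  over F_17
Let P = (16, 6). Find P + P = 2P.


Doubling: s = (3 x1^2 + a) / (2 y1)
s = (3*16^2 + 3) / (2*6) mod 17 = 9
x3 = s^2 - 2 x1 mod 17 = 9^2 - 2*16 = 15
y3 = s (x1 - x3) - y1 mod 17 = 9 * (16 - 15) - 6 = 3

2P = (15, 3)


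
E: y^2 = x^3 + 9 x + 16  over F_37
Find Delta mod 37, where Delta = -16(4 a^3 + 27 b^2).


4 a^3 + 27 b^2 = 4*9^3 + 27*16^2 = 2916 + 6912 = 9828
Delta = -16 * (9828) = -157248
Delta mod 37 = 2

Delta = 2 (mod 37)


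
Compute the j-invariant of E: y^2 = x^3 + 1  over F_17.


Delta = -16(4 a^3 + 27 b^2) mod 17 = 10
-1728 * (4 a)^3 = -1728 * (4*0)^3 mod 17 = 0
j = 0 * 10^(-1) mod 17 = 0

j = 0 (mod 17)


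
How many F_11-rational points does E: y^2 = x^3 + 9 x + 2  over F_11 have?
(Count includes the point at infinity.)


For each x in F_11, count y with y^2 = x^3 + 9 x + 2 mod 11:
  x = 1: RHS = 1, y in [1, 10]  -> 2 point(s)
  x = 3: RHS = 1, y in [1, 10]  -> 2 point(s)
  x = 4: RHS = 3, y in [5, 6]  -> 2 point(s)
  x = 7: RHS = 1, y in [1, 10]  -> 2 point(s)
  x = 8: RHS = 3, y in [5, 6]  -> 2 point(s)
  x = 9: RHS = 9, y in [3, 8]  -> 2 point(s)
  x = 10: RHS = 3, y in [5, 6]  -> 2 point(s)
Affine points: 14. Add the point at infinity: total = 15.

#E(F_11) = 15


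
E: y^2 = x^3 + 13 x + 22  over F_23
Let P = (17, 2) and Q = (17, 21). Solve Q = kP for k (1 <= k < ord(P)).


Enumerate multiples of P until we hit Q = (17, 21):
  1P = (17, 2)
  2P = (20, 5)
  3P = (10, 5)
  4P = (22, 10)
  5P = (16, 18)
  6P = (16, 5)
  7P = (22, 13)
  8P = (10, 18)
  9P = (20, 18)
  10P = (17, 21)
Match found at i = 10.

k = 10


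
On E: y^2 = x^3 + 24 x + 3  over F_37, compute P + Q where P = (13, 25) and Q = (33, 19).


P != Q, so use the chord formula.
s = (y2 - y1) / (x2 - x1) = (31) / (20) mod 37 = 33
x3 = s^2 - x1 - x2 mod 37 = 33^2 - 13 - 33 = 7
y3 = s (x1 - x3) - y1 mod 37 = 33 * (13 - 7) - 25 = 25

P + Q = (7, 25)


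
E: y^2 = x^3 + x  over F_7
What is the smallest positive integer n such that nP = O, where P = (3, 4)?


Compute successive multiples of P until we hit O:
  1P = (3, 4)
  2P = (1, 3)
  3P = (5, 2)
  4P = (0, 0)
  5P = (5, 5)
  6P = (1, 4)
  7P = (3, 3)
  8P = O

ord(P) = 8


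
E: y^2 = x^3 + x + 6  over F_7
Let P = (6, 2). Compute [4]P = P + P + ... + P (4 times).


k = 4 = 100_2 (binary, LSB first: 001)
Double-and-add from P = (6, 2):
  bit 0 = 0: acc unchanged = O
  bit 1 = 0: acc unchanged = O
  bit 2 = 1: acc = O + (1, 6) = (1, 6)

4P = (1, 6)


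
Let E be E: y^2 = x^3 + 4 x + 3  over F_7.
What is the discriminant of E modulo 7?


4 a^3 + 27 b^2 = 4*4^3 + 27*3^2 = 256 + 243 = 499
Delta = -16 * (499) = -7984
Delta mod 7 = 3

Delta = 3 (mod 7)


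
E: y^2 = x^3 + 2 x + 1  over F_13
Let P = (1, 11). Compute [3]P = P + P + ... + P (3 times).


k = 3 = 11_2 (binary, LSB first: 11)
Double-and-add from P = (1, 11):
  bit 0 = 1: acc = O + (1, 11) = (1, 11)
  bit 1 = 1: acc = (1, 11) + (2, 0) = (1, 2)

3P = (1, 2)


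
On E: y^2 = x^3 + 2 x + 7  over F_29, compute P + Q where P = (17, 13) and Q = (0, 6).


P != Q, so use the chord formula.
s = (y2 - y1) / (x2 - x1) = (22) / (12) mod 29 = 26
x3 = s^2 - x1 - x2 mod 29 = 26^2 - 17 - 0 = 21
y3 = s (x1 - x3) - y1 mod 29 = 26 * (17 - 21) - 13 = 28

P + Q = (21, 28)


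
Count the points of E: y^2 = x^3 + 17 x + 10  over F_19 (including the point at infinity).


For each x in F_19, count y with y^2 = x^3 + 17 x + 10 mod 19:
  x = 1: RHS = 9, y in [3, 16]  -> 2 point(s)
  x = 4: RHS = 9, y in [3, 16]  -> 2 point(s)
  x = 5: RHS = 11, y in [7, 12]  -> 2 point(s)
  x = 6: RHS = 5, y in [9, 10]  -> 2 point(s)
  x = 7: RHS = 16, y in [4, 15]  -> 2 point(s)
  x = 12: RHS = 4, y in [2, 17]  -> 2 point(s)
  x = 14: RHS = 9, y in [3, 16]  -> 2 point(s)
  x = 15: RHS = 11, y in [7, 12]  -> 2 point(s)
  x = 17: RHS = 6, y in [5, 14]  -> 2 point(s)
  x = 18: RHS = 11, y in [7, 12]  -> 2 point(s)
Affine points: 20. Add the point at infinity: total = 21.

#E(F_19) = 21


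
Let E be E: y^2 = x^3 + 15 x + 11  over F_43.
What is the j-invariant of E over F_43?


Delta = -16(4 a^3 + 27 b^2) mod 43 = 5
-1728 * (4 a)^3 = -1728 * (4*15)^3 mod 43 = 41
j = 41 * 5^(-1) mod 43 = 34

j = 34 (mod 43)


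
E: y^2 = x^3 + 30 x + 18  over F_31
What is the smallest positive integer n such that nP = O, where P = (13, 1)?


Compute successive multiples of P until we hit O:
  1P = (13, 1)
  2P = (30, 7)
  3P = (4, 4)
  4P = (21, 12)
  5P = (11, 25)
  6P = (27, 12)
  7P = (0, 7)
  8P = (25, 26)
  ... (continuing to 38P)
  38P = O

ord(P) = 38


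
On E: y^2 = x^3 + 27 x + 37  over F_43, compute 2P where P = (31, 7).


Doubling: s = (3 x1^2 + a) / (2 y1)
s = (3*31^2 + 27) / (2*7) mod 43 = 42
x3 = s^2 - 2 x1 mod 43 = 42^2 - 2*31 = 25
y3 = s (x1 - x3) - y1 mod 43 = 42 * (31 - 25) - 7 = 30

2P = (25, 30)


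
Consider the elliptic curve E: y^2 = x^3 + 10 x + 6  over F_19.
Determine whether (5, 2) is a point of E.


Check whether y^2 = x^3 + 10 x + 6 (mod 19) for (x, y) = (5, 2).
LHS: y^2 = 2^2 mod 19 = 4
RHS: x^3 + 10 x + 6 = 5^3 + 10*5 + 6 mod 19 = 10
LHS != RHS

No, not on the curve


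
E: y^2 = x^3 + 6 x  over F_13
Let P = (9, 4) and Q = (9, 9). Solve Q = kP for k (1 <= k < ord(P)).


Enumerate multiples of P until we hit Q = (9, 9):
  1P = (9, 4)
  2P = (4, 7)
  3P = (4, 6)
  4P = (9, 9)
Match found at i = 4.

k = 4


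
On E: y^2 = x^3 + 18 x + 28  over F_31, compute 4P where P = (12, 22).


k = 4 = 100_2 (binary, LSB first: 001)
Double-and-add from P = (12, 22):
  bit 0 = 0: acc unchanged = O
  bit 1 = 0: acc unchanged = O
  bit 2 = 1: acc = O + (12, 22) = (12, 22)

4P = (12, 22)


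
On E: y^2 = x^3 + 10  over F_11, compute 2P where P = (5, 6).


Doubling: s = (3 x1^2 + a) / (2 y1)
s = (3*5^2 + 0) / (2*6) mod 11 = 9
x3 = s^2 - 2 x1 mod 11 = 9^2 - 2*5 = 5
y3 = s (x1 - x3) - y1 mod 11 = 9 * (5 - 5) - 6 = 5

2P = (5, 5)


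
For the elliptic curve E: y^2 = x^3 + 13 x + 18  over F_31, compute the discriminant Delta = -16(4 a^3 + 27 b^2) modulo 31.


4 a^3 + 27 b^2 = 4*13^3 + 27*18^2 = 8788 + 8748 = 17536
Delta = -16 * (17536) = -280576
Delta mod 31 = 5

Delta = 5 (mod 31)


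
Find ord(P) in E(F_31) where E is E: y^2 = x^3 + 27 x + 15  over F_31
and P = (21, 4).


Compute successive multiples of P until we hit O:
  1P = (21, 4)
  2P = (25, 3)
  3P = (18, 3)
  4P = (30, 24)
  5P = (19, 28)
  6P = (11, 0)
  7P = (19, 3)
  8P = (30, 7)
  ... (continuing to 12P)
  12P = O

ord(P) = 12


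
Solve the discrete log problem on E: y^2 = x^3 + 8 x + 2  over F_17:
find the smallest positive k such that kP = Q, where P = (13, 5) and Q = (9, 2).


Enumerate multiples of P until we hit Q = (9, 2):
  1P = (13, 5)
  2P = (4, 8)
  3P = (2, 14)
  4P = (0, 6)
  5P = (3, 6)
  6P = (9, 15)
  7P = (14, 6)
  8P = (8, 0)
  9P = (14, 11)
  10P = (9, 2)
Match found at i = 10.

k = 10


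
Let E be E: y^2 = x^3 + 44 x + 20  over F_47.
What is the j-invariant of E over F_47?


Delta = -16(4 a^3 + 27 b^2) mod 47 = 8
-1728 * (4 a)^3 = -1728 * (4*44)^3 mod 47 = 27
j = 27 * 8^(-1) mod 47 = 21

j = 21 (mod 47)


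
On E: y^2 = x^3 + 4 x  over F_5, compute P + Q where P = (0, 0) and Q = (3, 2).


P != Q, so use the chord formula.
s = (y2 - y1) / (x2 - x1) = (2) / (3) mod 5 = 4
x3 = s^2 - x1 - x2 mod 5 = 4^2 - 0 - 3 = 3
y3 = s (x1 - x3) - y1 mod 5 = 4 * (0 - 3) - 0 = 3

P + Q = (3, 3)


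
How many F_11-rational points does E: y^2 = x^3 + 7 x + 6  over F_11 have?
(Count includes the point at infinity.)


For each x in F_11, count y with y^2 = x^3 + 7 x + 6 mod 11:
  x = 1: RHS = 3, y in [5, 6]  -> 2 point(s)
  x = 5: RHS = 1, y in [1, 10]  -> 2 point(s)
  x = 6: RHS = 0, y in [0]  -> 1 point(s)
  x = 10: RHS = 9, y in [3, 8]  -> 2 point(s)
Affine points: 7. Add the point at infinity: total = 8.

#E(F_11) = 8


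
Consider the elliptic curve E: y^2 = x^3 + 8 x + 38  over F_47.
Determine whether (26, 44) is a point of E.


Check whether y^2 = x^3 + 8 x + 38 (mod 47) for (x, y) = (26, 44).
LHS: y^2 = 44^2 mod 47 = 9
RHS: x^3 + 8 x + 38 = 26^3 + 8*26 + 38 mod 47 = 9
LHS = RHS

Yes, on the curve


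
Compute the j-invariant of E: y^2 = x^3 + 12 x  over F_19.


Delta = -16(4 a^3 + 27 b^2) mod 19 = 7
-1728 * (4 a)^3 = -1728 * (4*12)^3 mod 19 = 12
j = 12 * 7^(-1) mod 19 = 18

j = 18 (mod 19)


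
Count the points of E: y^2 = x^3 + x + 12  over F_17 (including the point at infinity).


For each x in F_17, count y with y^2 = x^3 + 1 x + 12 mod 17:
  x = 3: RHS = 8, y in [5, 12]  -> 2 point(s)
  x = 6: RHS = 13, y in [8, 9]  -> 2 point(s)
  x = 9: RHS = 2, y in [6, 11]  -> 2 point(s)
  x = 10: RHS = 2, y in [6, 11]  -> 2 point(s)
  x = 12: RHS = 1, y in [1, 16]  -> 2 point(s)
  x = 14: RHS = 16, y in [4, 13]  -> 2 point(s)
  x = 15: RHS = 2, y in [6, 11]  -> 2 point(s)
Affine points: 14. Add the point at infinity: total = 15.

#E(F_17) = 15


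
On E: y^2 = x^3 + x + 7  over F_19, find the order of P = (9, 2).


Compute successive multiples of P until we hit O:
  1P = (9, 2)
  2P = (17, 4)
  3P = (18, 10)
  4P = (1, 3)
  5P = (1, 16)
  6P = (18, 9)
  7P = (17, 15)
  8P = (9, 17)
  ... (continuing to 9P)
  9P = O

ord(P) = 9


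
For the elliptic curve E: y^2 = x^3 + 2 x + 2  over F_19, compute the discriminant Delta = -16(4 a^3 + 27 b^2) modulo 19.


4 a^3 + 27 b^2 = 4*2^3 + 27*2^2 = 32 + 108 = 140
Delta = -16 * (140) = -2240
Delta mod 19 = 2

Delta = 2 (mod 19)


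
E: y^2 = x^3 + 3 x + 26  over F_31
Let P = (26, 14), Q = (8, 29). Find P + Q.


P != Q, so use the chord formula.
s = (y2 - y1) / (x2 - x1) = (15) / (13) mod 31 = 25
x3 = s^2 - x1 - x2 mod 31 = 25^2 - 26 - 8 = 2
y3 = s (x1 - x3) - y1 mod 31 = 25 * (26 - 2) - 14 = 28

P + Q = (2, 28)


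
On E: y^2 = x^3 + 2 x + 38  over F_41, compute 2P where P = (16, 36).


Doubling: s = (3 x1^2 + a) / (2 y1)
s = (3*16^2 + 2) / (2*36) mod 41 = 5
x3 = s^2 - 2 x1 mod 41 = 5^2 - 2*16 = 34
y3 = s (x1 - x3) - y1 mod 41 = 5 * (16 - 34) - 36 = 38

2P = (34, 38)


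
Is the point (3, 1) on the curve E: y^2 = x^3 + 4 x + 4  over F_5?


Check whether y^2 = x^3 + 4 x + 4 (mod 5) for (x, y) = (3, 1).
LHS: y^2 = 1^2 mod 5 = 1
RHS: x^3 + 4 x + 4 = 3^3 + 4*3 + 4 mod 5 = 3
LHS != RHS

No, not on the curve


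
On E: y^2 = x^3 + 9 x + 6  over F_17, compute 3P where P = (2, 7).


k = 3 = 11_2 (binary, LSB first: 11)
Double-and-add from P = (2, 7):
  bit 0 = 1: acc = O + (2, 7) = (2, 7)
  bit 1 = 1: acc = (2, 7) + (11, 5) = (3, 14)

3P = (3, 14)


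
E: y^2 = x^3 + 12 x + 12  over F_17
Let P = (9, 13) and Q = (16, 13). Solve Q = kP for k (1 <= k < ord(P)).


Enumerate multiples of P until we hit Q = (16, 13):
  1P = (9, 13)
  2P = (16, 4)
  3P = (11, 9)
  4P = (1, 5)
  5P = (8, 5)
  6P = (13, 6)
  7P = (14, 0)
  8P = (13, 11)
  9P = (8, 12)
  10P = (1, 12)
  11P = (11, 8)
  12P = (16, 13)
Match found at i = 12.

k = 12


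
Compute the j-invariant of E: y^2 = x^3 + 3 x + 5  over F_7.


Delta = -16(4 a^3 + 27 b^2) mod 7 = 2
-1728 * (4 a)^3 = -1728 * (4*3)^3 mod 7 = 6
j = 6 * 2^(-1) mod 7 = 3

j = 3 (mod 7)


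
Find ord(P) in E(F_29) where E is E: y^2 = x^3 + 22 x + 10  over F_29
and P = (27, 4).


Compute successive multiples of P until we hit O:
  1P = (27, 4)
  2P = (13, 12)
  3P = (13, 17)
  4P = (27, 25)
  5P = O

ord(P) = 5


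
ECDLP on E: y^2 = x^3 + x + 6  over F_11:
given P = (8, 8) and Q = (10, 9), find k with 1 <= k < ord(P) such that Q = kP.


Enumerate multiples of P until we hit Q = (10, 9):
  1P = (8, 8)
  2P = (7, 2)
  3P = (10, 2)
  4P = (2, 7)
  5P = (5, 9)
  6P = (3, 5)
  7P = (3, 6)
  8P = (5, 2)
  9P = (2, 4)
  10P = (10, 9)
Match found at i = 10.

k = 10


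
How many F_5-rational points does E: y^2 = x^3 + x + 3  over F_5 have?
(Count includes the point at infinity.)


For each x in F_5, count y with y^2 = x^3 + 1 x + 3 mod 5:
  x = 1: RHS = 0, y in [0]  -> 1 point(s)
  x = 4: RHS = 1, y in [1, 4]  -> 2 point(s)
Affine points: 3. Add the point at infinity: total = 4.

#E(F_5) = 4


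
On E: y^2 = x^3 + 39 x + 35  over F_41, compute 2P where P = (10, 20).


Doubling: s = (3 x1^2 + a) / (2 y1)
s = (3*10^2 + 39) / (2*20) mod 41 = 30
x3 = s^2 - 2 x1 mod 41 = 30^2 - 2*10 = 19
y3 = s (x1 - x3) - y1 mod 41 = 30 * (10 - 19) - 20 = 38

2P = (19, 38)


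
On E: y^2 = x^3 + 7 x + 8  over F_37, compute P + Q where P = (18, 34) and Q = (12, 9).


P != Q, so use the chord formula.
s = (y2 - y1) / (x2 - x1) = (12) / (31) mod 37 = 35
x3 = s^2 - x1 - x2 mod 37 = 35^2 - 18 - 12 = 11
y3 = s (x1 - x3) - y1 mod 37 = 35 * (18 - 11) - 34 = 26

P + Q = (11, 26)


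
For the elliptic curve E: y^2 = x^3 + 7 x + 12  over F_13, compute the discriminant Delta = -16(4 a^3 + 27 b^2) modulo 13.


4 a^3 + 27 b^2 = 4*7^3 + 27*12^2 = 1372 + 3888 = 5260
Delta = -16 * (5260) = -84160
Delta mod 13 = 2

Delta = 2 (mod 13)


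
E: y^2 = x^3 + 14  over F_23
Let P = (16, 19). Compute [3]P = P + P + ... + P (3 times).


k = 3 = 11_2 (binary, LSB first: 11)
Double-and-add from P = (16, 19):
  bit 0 = 1: acc = O + (16, 19) = (16, 19)
  bit 1 = 1: acc = (16, 19) + (7, 14) = (4, 3)

3P = (4, 3)


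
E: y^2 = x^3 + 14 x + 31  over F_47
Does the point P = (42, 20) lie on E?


Check whether y^2 = x^3 + 14 x + 31 (mod 47) for (x, y) = (42, 20).
LHS: y^2 = 20^2 mod 47 = 24
RHS: x^3 + 14 x + 31 = 42^3 + 14*42 + 31 mod 47 = 24
LHS = RHS

Yes, on the curve


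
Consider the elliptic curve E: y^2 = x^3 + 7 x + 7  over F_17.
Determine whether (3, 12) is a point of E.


Check whether y^2 = x^3 + 7 x + 7 (mod 17) for (x, y) = (3, 12).
LHS: y^2 = 12^2 mod 17 = 8
RHS: x^3 + 7 x + 7 = 3^3 + 7*3 + 7 mod 17 = 4
LHS != RHS

No, not on the curve


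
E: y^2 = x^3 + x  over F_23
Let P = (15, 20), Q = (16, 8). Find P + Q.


P != Q, so use the chord formula.
s = (y2 - y1) / (x2 - x1) = (11) / (1) mod 23 = 11
x3 = s^2 - x1 - x2 mod 23 = 11^2 - 15 - 16 = 21
y3 = s (x1 - x3) - y1 mod 23 = 11 * (15 - 21) - 20 = 6

P + Q = (21, 6)


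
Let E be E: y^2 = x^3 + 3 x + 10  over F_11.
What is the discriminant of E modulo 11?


4 a^3 + 27 b^2 = 4*3^3 + 27*10^2 = 108 + 2700 = 2808
Delta = -16 * (2808) = -44928
Delta mod 11 = 7

Delta = 7 (mod 11)


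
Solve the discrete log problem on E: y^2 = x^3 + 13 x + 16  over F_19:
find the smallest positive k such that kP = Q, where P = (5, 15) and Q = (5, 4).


Enumerate multiples of P until we hit Q = (5, 4):
  1P = (5, 15)
  2P = (16, 11)
  3P = (3, 5)
  4P = (17, 1)
  5P = (1, 12)
  6P = (10, 5)
  7P = (8, 10)
  8P = (13, 11)
  9P = (6, 14)
  10P = (9, 8)
  11P = (14, 15)
  12P = (0, 4)
  13P = (12, 0)
  14P = (0, 15)
  15P = (14, 4)
  16P = (9, 11)
  17P = (6, 5)
  18P = (13, 8)
  19P = (8, 9)
  20P = (10, 14)
  21P = (1, 7)
  22P = (17, 18)
  23P = (3, 14)
  24P = (16, 8)
  25P = (5, 4)
Match found at i = 25.

k = 25


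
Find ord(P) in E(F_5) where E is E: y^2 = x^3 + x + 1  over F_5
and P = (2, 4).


Compute successive multiples of P until we hit O:
  1P = (2, 4)
  2P = (2, 1)
  3P = O

ord(P) = 3
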